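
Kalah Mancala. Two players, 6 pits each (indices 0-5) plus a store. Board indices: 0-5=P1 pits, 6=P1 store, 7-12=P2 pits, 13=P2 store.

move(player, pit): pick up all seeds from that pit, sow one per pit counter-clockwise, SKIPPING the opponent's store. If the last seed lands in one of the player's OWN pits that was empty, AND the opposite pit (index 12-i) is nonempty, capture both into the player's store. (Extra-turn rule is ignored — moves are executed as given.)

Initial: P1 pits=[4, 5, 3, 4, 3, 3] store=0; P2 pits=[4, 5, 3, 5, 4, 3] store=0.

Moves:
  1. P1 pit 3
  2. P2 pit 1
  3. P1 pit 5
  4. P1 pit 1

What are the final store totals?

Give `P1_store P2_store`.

Answer: 3 1

Derivation:
Move 1: P1 pit3 -> P1=[4,5,3,0,4,4](1) P2=[5,5,3,5,4,3](0)
Move 2: P2 pit1 -> P1=[4,5,3,0,4,4](1) P2=[5,0,4,6,5,4](1)
Move 3: P1 pit5 -> P1=[4,5,3,0,4,0](2) P2=[6,1,5,6,5,4](1)
Move 4: P1 pit1 -> P1=[4,0,4,1,5,1](3) P2=[6,1,5,6,5,4](1)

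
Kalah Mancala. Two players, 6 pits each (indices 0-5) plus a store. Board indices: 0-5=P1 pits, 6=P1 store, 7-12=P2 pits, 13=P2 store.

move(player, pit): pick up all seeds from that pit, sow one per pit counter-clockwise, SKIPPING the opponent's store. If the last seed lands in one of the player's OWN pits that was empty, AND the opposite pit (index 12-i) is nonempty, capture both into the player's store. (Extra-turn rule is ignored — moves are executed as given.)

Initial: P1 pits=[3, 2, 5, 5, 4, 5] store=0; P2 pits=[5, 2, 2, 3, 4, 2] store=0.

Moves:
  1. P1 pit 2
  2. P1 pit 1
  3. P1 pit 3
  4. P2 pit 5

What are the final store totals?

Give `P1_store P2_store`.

Move 1: P1 pit2 -> P1=[3,2,0,6,5,6](1) P2=[6,2,2,3,4,2](0)
Move 2: P1 pit1 -> P1=[3,0,1,7,5,6](1) P2=[6,2,2,3,4,2](0)
Move 3: P1 pit3 -> P1=[3,0,1,0,6,7](2) P2=[7,3,3,4,4,2](0)
Move 4: P2 pit5 -> P1=[4,0,1,0,6,7](2) P2=[7,3,3,4,4,0](1)

Answer: 2 1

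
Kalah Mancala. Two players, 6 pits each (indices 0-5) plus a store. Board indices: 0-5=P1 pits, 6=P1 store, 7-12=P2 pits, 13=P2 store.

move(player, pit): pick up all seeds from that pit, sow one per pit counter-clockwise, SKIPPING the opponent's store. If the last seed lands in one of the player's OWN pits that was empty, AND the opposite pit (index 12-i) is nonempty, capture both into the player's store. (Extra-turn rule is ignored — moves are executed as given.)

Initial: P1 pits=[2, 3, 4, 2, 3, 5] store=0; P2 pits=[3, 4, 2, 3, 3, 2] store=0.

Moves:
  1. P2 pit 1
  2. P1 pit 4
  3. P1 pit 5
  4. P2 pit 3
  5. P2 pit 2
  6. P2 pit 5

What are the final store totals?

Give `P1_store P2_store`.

Answer: 2 3

Derivation:
Move 1: P2 pit1 -> P1=[2,3,4,2,3,5](0) P2=[3,0,3,4,4,3](0)
Move 2: P1 pit4 -> P1=[2,3,4,2,0,6](1) P2=[4,0,3,4,4,3](0)
Move 3: P1 pit5 -> P1=[2,3,4,2,0,0](2) P2=[5,1,4,5,5,3](0)
Move 4: P2 pit3 -> P1=[3,4,4,2,0,0](2) P2=[5,1,4,0,6,4](1)
Move 5: P2 pit2 -> P1=[3,4,4,2,0,0](2) P2=[5,1,0,1,7,5](2)
Move 6: P2 pit5 -> P1=[4,5,5,3,0,0](2) P2=[5,1,0,1,7,0](3)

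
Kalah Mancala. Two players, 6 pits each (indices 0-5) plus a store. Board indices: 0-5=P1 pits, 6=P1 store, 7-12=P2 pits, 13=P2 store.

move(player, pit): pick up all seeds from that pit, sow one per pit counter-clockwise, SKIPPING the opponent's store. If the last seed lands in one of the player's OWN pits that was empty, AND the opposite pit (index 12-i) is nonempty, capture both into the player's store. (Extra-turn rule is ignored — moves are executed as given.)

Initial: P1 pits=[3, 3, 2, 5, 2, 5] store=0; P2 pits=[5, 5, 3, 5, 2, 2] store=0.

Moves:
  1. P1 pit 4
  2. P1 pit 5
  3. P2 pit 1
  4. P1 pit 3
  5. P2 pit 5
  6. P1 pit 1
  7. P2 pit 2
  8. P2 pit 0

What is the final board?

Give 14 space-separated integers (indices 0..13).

Answer: 7 0 3 1 2 2 3 0 2 1 9 6 2 4

Derivation:
Move 1: P1 pit4 -> P1=[3,3,2,5,0,6](1) P2=[5,5,3,5,2,2](0)
Move 2: P1 pit5 -> P1=[3,3,2,5,0,0](2) P2=[6,6,4,6,3,2](0)
Move 3: P2 pit1 -> P1=[4,3,2,5,0,0](2) P2=[6,0,5,7,4,3](1)
Move 4: P1 pit3 -> P1=[4,3,2,0,1,1](3) P2=[7,1,5,7,4,3](1)
Move 5: P2 pit5 -> P1=[5,4,2,0,1,1](3) P2=[7,1,5,7,4,0](2)
Move 6: P1 pit1 -> P1=[5,0,3,1,2,2](3) P2=[7,1,5,7,4,0](2)
Move 7: P2 pit2 -> P1=[6,0,3,1,2,2](3) P2=[7,1,0,8,5,1](3)
Move 8: P2 pit0 -> P1=[7,0,3,1,2,2](3) P2=[0,2,1,9,6,2](4)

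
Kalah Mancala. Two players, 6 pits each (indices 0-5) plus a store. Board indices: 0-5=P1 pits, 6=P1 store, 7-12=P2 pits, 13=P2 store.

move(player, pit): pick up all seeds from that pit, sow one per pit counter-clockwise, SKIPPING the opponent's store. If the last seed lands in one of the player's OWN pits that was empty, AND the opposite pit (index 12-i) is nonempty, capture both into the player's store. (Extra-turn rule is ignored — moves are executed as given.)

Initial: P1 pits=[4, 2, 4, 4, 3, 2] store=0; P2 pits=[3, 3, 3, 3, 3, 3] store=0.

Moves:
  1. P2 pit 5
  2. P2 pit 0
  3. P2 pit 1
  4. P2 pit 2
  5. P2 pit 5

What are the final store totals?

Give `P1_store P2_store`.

Answer: 0 9

Derivation:
Move 1: P2 pit5 -> P1=[5,3,4,4,3,2](0) P2=[3,3,3,3,3,0](1)
Move 2: P2 pit0 -> P1=[5,3,4,4,3,2](0) P2=[0,4,4,4,3,0](1)
Move 3: P2 pit1 -> P1=[0,3,4,4,3,2](0) P2=[0,0,5,5,4,0](7)
Move 4: P2 pit2 -> P1=[1,3,4,4,3,2](0) P2=[0,0,0,6,5,1](8)
Move 5: P2 pit5 -> P1=[1,3,4,4,3,2](0) P2=[0,0,0,6,5,0](9)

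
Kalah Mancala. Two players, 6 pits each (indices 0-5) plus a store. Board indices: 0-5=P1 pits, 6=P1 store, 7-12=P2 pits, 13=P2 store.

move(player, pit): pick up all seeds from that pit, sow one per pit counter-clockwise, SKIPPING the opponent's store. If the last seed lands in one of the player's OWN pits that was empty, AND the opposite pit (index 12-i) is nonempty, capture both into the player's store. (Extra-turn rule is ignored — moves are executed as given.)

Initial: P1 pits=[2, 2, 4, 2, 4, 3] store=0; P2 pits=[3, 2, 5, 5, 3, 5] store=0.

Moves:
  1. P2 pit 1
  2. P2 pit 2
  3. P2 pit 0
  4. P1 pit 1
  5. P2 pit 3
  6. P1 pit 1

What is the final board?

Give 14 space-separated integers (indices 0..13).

Answer: 4 0 7 4 6 3 0 0 1 1 0 5 7 2

Derivation:
Move 1: P2 pit1 -> P1=[2,2,4,2,4,3](0) P2=[3,0,6,6,3,5](0)
Move 2: P2 pit2 -> P1=[3,3,4,2,4,3](0) P2=[3,0,0,7,4,6](1)
Move 3: P2 pit0 -> P1=[3,3,4,2,4,3](0) P2=[0,1,1,8,4,6](1)
Move 4: P1 pit1 -> P1=[3,0,5,3,5,3](0) P2=[0,1,1,8,4,6](1)
Move 5: P2 pit3 -> P1=[4,1,6,4,6,3](0) P2=[0,1,1,0,5,7](2)
Move 6: P1 pit1 -> P1=[4,0,7,4,6,3](0) P2=[0,1,1,0,5,7](2)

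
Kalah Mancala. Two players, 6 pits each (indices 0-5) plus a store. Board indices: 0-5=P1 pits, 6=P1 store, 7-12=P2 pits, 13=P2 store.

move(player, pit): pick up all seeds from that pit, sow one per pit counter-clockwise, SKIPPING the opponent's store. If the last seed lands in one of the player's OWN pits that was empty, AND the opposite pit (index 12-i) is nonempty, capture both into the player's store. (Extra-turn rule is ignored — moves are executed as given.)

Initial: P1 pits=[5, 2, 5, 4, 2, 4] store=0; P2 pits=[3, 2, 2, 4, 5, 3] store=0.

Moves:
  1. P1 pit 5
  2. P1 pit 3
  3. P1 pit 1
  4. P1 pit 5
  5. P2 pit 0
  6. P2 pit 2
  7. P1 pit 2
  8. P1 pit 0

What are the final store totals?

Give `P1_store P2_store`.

Answer: 8 0

Derivation:
Move 1: P1 pit5 -> P1=[5,2,5,4,2,0](1) P2=[4,3,3,4,5,3](0)
Move 2: P1 pit3 -> P1=[5,2,5,0,3,1](2) P2=[5,3,3,4,5,3](0)
Move 3: P1 pit1 -> P1=[5,0,6,0,3,1](6) P2=[5,3,0,4,5,3](0)
Move 4: P1 pit5 -> P1=[5,0,6,0,3,0](7) P2=[5,3,0,4,5,3](0)
Move 5: P2 pit0 -> P1=[5,0,6,0,3,0](7) P2=[0,4,1,5,6,4](0)
Move 6: P2 pit2 -> P1=[5,0,6,0,3,0](7) P2=[0,4,0,6,6,4](0)
Move 7: P1 pit2 -> P1=[5,0,0,1,4,1](8) P2=[1,5,0,6,6,4](0)
Move 8: P1 pit0 -> P1=[0,1,1,2,5,2](8) P2=[1,5,0,6,6,4](0)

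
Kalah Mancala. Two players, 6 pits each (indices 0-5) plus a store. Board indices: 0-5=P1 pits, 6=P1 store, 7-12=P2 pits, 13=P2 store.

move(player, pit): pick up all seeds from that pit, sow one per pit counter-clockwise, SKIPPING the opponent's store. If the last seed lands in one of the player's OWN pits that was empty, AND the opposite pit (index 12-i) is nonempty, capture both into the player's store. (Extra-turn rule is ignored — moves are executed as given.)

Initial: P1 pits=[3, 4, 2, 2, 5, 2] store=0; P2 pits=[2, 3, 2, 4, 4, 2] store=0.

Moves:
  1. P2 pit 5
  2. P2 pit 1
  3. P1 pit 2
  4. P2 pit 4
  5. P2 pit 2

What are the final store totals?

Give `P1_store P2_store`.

Move 1: P2 pit5 -> P1=[4,4,2,2,5,2](0) P2=[2,3,2,4,4,0](1)
Move 2: P2 pit1 -> P1=[4,4,2,2,5,2](0) P2=[2,0,3,5,5,0](1)
Move 3: P1 pit2 -> P1=[4,4,0,3,6,2](0) P2=[2,0,3,5,5,0](1)
Move 4: P2 pit4 -> P1=[5,5,1,3,6,2](0) P2=[2,0,3,5,0,1](2)
Move 5: P2 pit2 -> P1=[5,5,1,3,6,2](0) P2=[2,0,0,6,1,2](2)

Answer: 0 2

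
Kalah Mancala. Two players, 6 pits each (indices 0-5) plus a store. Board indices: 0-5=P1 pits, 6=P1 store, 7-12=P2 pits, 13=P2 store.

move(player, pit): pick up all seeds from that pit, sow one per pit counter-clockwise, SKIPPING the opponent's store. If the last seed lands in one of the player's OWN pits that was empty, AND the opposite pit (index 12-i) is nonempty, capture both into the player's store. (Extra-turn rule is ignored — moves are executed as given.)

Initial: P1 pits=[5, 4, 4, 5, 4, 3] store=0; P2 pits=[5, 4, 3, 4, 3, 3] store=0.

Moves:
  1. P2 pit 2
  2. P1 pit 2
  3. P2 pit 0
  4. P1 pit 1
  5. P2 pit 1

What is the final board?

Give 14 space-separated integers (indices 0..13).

Answer: 5 0 1 7 6 5 1 0 0 2 7 6 6 1

Derivation:
Move 1: P2 pit2 -> P1=[5,4,4,5,4,3](0) P2=[5,4,0,5,4,4](0)
Move 2: P1 pit2 -> P1=[5,4,0,6,5,4](1) P2=[5,4,0,5,4,4](0)
Move 3: P2 pit0 -> P1=[5,4,0,6,5,4](1) P2=[0,5,1,6,5,5](0)
Move 4: P1 pit1 -> P1=[5,0,1,7,6,5](1) P2=[0,5,1,6,5,5](0)
Move 5: P2 pit1 -> P1=[5,0,1,7,6,5](1) P2=[0,0,2,7,6,6](1)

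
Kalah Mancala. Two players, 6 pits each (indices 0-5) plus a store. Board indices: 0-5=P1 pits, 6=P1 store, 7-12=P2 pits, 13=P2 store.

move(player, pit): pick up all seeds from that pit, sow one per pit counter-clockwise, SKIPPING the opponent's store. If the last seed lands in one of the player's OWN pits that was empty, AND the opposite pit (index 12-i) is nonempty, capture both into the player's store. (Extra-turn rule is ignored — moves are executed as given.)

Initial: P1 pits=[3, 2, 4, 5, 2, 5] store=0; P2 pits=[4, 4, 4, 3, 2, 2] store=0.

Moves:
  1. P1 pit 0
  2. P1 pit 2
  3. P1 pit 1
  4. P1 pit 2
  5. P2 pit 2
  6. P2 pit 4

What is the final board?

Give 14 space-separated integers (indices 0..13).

Move 1: P1 pit0 -> P1=[0,3,5,6,2,5](0) P2=[4,4,4,3,2,2](0)
Move 2: P1 pit2 -> P1=[0,3,0,7,3,6](1) P2=[5,4,4,3,2,2](0)
Move 3: P1 pit1 -> P1=[0,0,1,8,4,6](1) P2=[5,4,4,3,2,2](0)
Move 4: P1 pit2 -> P1=[0,0,0,9,4,6](1) P2=[5,4,4,3,2,2](0)
Move 5: P2 pit2 -> P1=[0,0,0,9,4,6](1) P2=[5,4,0,4,3,3](1)
Move 6: P2 pit4 -> P1=[1,0,0,9,4,6](1) P2=[5,4,0,4,0,4](2)

Answer: 1 0 0 9 4 6 1 5 4 0 4 0 4 2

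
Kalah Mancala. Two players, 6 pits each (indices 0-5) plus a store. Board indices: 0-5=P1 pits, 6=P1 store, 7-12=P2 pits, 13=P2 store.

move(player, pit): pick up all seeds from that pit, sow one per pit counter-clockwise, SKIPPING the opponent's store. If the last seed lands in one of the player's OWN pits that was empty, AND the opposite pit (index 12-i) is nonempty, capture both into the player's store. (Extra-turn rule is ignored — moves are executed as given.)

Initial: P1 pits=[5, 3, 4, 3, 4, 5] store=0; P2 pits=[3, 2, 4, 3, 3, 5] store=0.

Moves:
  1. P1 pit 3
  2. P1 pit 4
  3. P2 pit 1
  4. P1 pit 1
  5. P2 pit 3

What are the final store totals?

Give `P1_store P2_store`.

Move 1: P1 pit3 -> P1=[5,3,4,0,5,6](1) P2=[3,2,4,3,3,5](0)
Move 2: P1 pit4 -> P1=[5,3,4,0,0,7](2) P2=[4,3,5,3,3,5](0)
Move 3: P2 pit1 -> P1=[5,3,4,0,0,7](2) P2=[4,0,6,4,4,5](0)
Move 4: P1 pit1 -> P1=[5,0,5,1,1,7](2) P2=[4,0,6,4,4,5](0)
Move 5: P2 pit3 -> P1=[6,0,5,1,1,7](2) P2=[4,0,6,0,5,6](1)

Answer: 2 1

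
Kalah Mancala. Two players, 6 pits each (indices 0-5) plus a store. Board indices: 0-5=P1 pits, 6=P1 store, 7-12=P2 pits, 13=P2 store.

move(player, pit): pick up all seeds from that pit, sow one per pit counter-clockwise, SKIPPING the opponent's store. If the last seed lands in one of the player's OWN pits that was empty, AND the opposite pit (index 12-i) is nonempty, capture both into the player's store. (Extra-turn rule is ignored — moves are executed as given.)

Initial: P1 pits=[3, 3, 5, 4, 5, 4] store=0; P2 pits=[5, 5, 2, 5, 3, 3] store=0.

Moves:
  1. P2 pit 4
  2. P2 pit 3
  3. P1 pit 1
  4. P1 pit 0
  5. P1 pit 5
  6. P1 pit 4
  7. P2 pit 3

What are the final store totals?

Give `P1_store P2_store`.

Answer: 2 2

Derivation:
Move 1: P2 pit4 -> P1=[4,3,5,4,5,4](0) P2=[5,5,2,5,0,4](1)
Move 2: P2 pit3 -> P1=[5,4,5,4,5,4](0) P2=[5,5,2,0,1,5](2)
Move 3: P1 pit1 -> P1=[5,0,6,5,6,5](0) P2=[5,5,2,0,1,5](2)
Move 4: P1 pit0 -> P1=[0,1,7,6,7,6](0) P2=[5,5,2,0,1,5](2)
Move 5: P1 pit5 -> P1=[0,1,7,6,7,0](1) P2=[6,6,3,1,2,5](2)
Move 6: P1 pit4 -> P1=[0,1,7,6,0,1](2) P2=[7,7,4,2,3,5](2)
Move 7: P2 pit3 -> P1=[0,1,7,6,0,1](2) P2=[7,7,4,0,4,6](2)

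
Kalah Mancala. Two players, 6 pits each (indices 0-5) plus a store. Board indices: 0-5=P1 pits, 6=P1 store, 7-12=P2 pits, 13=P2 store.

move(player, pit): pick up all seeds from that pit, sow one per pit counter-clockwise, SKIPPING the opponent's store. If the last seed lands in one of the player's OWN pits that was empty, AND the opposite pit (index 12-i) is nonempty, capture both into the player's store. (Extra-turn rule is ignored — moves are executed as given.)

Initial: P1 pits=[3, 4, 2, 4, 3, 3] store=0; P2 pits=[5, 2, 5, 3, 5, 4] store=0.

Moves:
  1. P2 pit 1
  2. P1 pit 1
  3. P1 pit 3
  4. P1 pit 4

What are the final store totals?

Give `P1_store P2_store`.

Answer: 2 0

Derivation:
Move 1: P2 pit1 -> P1=[3,4,2,4,3,3](0) P2=[5,0,6,4,5,4](0)
Move 2: P1 pit1 -> P1=[3,0,3,5,4,4](0) P2=[5,0,6,4,5,4](0)
Move 3: P1 pit3 -> P1=[3,0,3,0,5,5](1) P2=[6,1,6,4,5,4](0)
Move 4: P1 pit4 -> P1=[3,0,3,0,0,6](2) P2=[7,2,7,4,5,4](0)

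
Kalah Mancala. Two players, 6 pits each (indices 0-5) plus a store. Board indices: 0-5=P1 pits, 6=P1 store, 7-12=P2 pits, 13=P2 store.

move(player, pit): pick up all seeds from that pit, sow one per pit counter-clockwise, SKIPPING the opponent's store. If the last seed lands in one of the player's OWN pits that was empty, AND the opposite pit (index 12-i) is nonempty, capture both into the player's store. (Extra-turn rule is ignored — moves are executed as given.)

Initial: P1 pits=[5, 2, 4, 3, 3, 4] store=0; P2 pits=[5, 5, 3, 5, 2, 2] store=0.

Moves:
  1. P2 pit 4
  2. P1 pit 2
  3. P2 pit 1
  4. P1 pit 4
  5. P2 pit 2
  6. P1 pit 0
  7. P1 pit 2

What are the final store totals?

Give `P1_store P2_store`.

Move 1: P2 pit4 -> P1=[5,2,4,3,3,4](0) P2=[5,5,3,5,0,3](1)
Move 2: P1 pit2 -> P1=[5,2,0,4,4,5](1) P2=[5,5,3,5,0,3](1)
Move 3: P2 pit1 -> P1=[5,2,0,4,4,5](1) P2=[5,0,4,6,1,4](2)
Move 4: P1 pit4 -> P1=[5,2,0,4,0,6](2) P2=[6,1,4,6,1,4](2)
Move 5: P2 pit2 -> P1=[5,2,0,4,0,6](2) P2=[6,1,0,7,2,5](3)
Move 6: P1 pit0 -> P1=[0,3,1,5,1,7](2) P2=[6,1,0,7,2,5](3)
Move 7: P1 pit2 -> P1=[0,3,0,6,1,7](2) P2=[6,1,0,7,2,5](3)

Answer: 2 3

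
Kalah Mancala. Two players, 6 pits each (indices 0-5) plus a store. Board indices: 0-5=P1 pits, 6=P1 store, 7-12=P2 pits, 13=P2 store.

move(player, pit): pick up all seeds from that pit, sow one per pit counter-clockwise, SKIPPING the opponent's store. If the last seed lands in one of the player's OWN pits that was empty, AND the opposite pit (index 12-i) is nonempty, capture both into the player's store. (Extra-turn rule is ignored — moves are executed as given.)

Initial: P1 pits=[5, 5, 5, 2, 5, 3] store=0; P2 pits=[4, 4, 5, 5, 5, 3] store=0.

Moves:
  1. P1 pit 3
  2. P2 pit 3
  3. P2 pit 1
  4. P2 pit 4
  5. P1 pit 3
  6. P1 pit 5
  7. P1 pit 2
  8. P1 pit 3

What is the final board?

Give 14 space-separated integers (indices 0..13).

Move 1: P1 pit3 -> P1=[5,5,5,0,6,4](0) P2=[4,4,5,5,5,3](0)
Move 2: P2 pit3 -> P1=[6,6,5,0,6,4](0) P2=[4,4,5,0,6,4](1)
Move 3: P2 pit1 -> P1=[6,6,5,0,6,4](0) P2=[4,0,6,1,7,5](1)
Move 4: P2 pit4 -> P1=[7,7,6,1,7,4](0) P2=[4,0,6,1,0,6](2)
Move 5: P1 pit3 -> P1=[7,7,6,0,8,4](0) P2=[4,0,6,1,0,6](2)
Move 6: P1 pit5 -> P1=[7,7,6,0,8,0](1) P2=[5,1,7,1,0,6](2)
Move 7: P1 pit2 -> P1=[7,7,0,1,9,1](2) P2=[6,2,7,1,0,6](2)
Move 8: P1 pit3 -> P1=[7,7,0,0,10,1](2) P2=[6,2,7,1,0,6](2)

Answer: 7 7 0 0 10 1 2 6 2 7 1 0 6 2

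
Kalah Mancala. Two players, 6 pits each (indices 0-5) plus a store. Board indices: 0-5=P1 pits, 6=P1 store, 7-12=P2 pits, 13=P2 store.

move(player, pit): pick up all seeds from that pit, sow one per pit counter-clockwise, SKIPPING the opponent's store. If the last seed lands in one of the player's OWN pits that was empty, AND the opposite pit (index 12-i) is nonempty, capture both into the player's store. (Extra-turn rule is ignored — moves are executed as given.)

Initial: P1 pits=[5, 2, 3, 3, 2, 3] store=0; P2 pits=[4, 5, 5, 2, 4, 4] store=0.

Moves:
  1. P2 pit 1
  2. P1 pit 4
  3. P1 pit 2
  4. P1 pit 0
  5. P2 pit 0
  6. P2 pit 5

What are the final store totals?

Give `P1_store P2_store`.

Answer: 1 2

Derivation:
Move 1: P2 pit1 -> P1=[5,2,3,3,2,3](0) P2=[4,0,6,3,5,5](1)
Move 2: P1 pit4 -> P1=[5,2,3,3,0,4](1) P2=[4,0,6,3,5,5](1)
Move 3: P1 pit2 -> P1=[5,2,0,4,1,5](1) P2=[4,0,6,3,5,5](1)
Move 4: P1 pit0 -> P1=[0,3,1,5,2,6](1) P2=[4,0,6,3,5,5](1)
Move 5: P2 pit0 -> P1=[0,3,1,5,2,6](1) P2=[0,1,7,4,6,5](1)
Move 6: P2 pit5 -> P1=[1,4,2,6,2,6](1) P2=[0,1,7,4,6,0](2)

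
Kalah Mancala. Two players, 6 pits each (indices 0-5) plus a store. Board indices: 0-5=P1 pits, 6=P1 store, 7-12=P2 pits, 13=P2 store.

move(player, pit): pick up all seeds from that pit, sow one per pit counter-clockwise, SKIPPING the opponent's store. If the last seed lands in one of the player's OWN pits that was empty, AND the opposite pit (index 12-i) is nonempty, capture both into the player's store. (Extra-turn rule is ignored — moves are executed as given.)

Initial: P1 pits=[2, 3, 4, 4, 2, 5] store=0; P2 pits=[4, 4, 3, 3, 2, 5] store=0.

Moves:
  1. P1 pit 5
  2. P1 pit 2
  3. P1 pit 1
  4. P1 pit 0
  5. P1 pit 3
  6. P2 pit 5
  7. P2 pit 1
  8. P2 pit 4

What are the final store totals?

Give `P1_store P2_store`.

Move 1: P1 pit5 -> P1=[2,3,4,4,2,0](1) P2=[5,5,4,4,2,5](0)
Move 2: P1 pit2 -> P1=[2,3,0,5,3,1](2) P2=[5,5,4,4,2,5](0)
Move 3: P1 pit1 -> P1=[2,0,1,6,4,1](2) P2=[5,5,4,4,2,5](0)
Move 4: P1 pit0 -> P1=[0,1,2,6,4,1](2) P2=[5,5,4,4,2,5](0)
Move 5: P1 pit3 -> P1=[0,1,2,0,5,2](3) P2=[6,6,5,4,2,5](0)
Move 6: P2 pit5 -> P1=[1,2,3,1,5,2](3) P2=[6,6,5,4,2,0](1)
Move 7: P2 pit1 -> P1=[2,2,3,1,5,2](3) P2=[6,0,6,5,3,1](2)
Move 8: P2 pit4 -> P1=[3,2,3,1,5,2](3) P2=[6,0,6,5,0,2](3)

Answer: 3 3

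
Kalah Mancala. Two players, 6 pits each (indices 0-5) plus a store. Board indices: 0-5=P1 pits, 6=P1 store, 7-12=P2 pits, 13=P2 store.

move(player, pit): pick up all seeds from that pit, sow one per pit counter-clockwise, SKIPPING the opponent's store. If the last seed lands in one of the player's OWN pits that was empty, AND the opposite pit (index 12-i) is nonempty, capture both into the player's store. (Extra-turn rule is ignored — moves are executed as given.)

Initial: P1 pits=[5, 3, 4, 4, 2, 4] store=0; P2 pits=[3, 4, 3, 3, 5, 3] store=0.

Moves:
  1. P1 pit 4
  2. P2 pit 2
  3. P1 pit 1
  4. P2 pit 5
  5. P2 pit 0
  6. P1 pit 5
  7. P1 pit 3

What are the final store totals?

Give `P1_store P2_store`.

Move 1: P1 pit4 -> P1=[5,3,4,4,0,5](1) P2=[3,4,3,3,5,3](0)
Move 2: P2 pit2 -> P1=[5,3,4,4,0,5](1) P2=[3,4,0,4,6,4](0)
Move 3: P1 pit1 -> P1=[5,0,5,5,0,5](6) P2=[3,0,0,4,6,4](0)
Move 4: P2 pit5 -> P1=[6,1,6,5,0,5](6) P2=[3,0,0,4,6,0](1)
Move 5: P2 pit0 -> P1=[6,1,6,5,0,5](6) P2=[0,1,1,5,6,0](1)
Move 6: P1 pit5 -> P1=[6,1,6,5,0,0](7) P2=[1,2,2,6,6,0](1)
Move 7: P1 pit3 -> P1=[6,1,6,0,1,1](8) P2=[2,3,2,6,6,0](1)

Answer: 8 1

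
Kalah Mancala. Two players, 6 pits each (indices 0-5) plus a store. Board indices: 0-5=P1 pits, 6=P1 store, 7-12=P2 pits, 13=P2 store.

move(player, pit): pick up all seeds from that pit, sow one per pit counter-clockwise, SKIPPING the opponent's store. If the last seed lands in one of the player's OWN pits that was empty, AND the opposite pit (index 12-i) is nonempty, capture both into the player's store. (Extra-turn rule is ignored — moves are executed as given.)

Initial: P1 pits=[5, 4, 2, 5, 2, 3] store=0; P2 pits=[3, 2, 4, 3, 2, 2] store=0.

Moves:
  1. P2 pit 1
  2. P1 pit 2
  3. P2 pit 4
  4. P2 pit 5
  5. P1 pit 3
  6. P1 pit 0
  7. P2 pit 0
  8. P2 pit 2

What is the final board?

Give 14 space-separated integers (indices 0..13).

Move 1: P2 pit1 -> P1=[5,4,2,5,2,3](0) P2=[3,0,5,4,2,2](0)
Move 2: P1 pit2 -> P1=[5,4,0,6,3,3](0) P2=[3,0,5,4,2,2](0)
Move 3: P2 pit4 -> P1=[5,4,0,6,3,3](0) P2=[3,0,5,4,0,3](1)
Move 4: P2 pit5 -> P1=[6,5,0,6,3,3](0) P2=[3,0,5,4,0,0](2)
Move 5: P1 pit3 -> P1=[6,5,0,0,4,4](1) P2=[4,1,6,4,0,0](2)
Move 6: P1 pit0 -> P1=[0,6,1,1,5,5](2) P2=[4,1,6,4,0,0](2)
Move 7: P2 pit0 -> P1=[0,0,1,1,5,5](2) P2=[0,2,7,5,0,0](9)
Move 8: P2 pit2 -> P1=[1,1,2,1,5,5](2) P2=[0,2,0,6,1,1](10)

Answer: 1 1 2 1 5 5 2 0 2 0 6 1 1 10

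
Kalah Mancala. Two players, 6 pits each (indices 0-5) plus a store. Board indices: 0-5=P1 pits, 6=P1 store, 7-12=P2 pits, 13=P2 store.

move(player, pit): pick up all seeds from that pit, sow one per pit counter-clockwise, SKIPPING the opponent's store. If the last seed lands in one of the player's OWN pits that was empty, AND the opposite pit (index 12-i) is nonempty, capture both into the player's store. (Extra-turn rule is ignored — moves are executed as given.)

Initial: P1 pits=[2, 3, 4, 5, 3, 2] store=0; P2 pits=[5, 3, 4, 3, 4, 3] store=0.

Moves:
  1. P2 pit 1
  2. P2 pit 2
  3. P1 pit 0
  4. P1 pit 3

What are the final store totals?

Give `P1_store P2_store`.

Move 1: P2 pit1 -> P1=[2,3,4,5,3,2](0) P2=[5,0,5,4,5,3](0)
Move 2: P2 pit2 -> P1=[3,3,4,5,3,2](0) P2=[5,0,0,5,6,4](1)
Move 3: P1 pit0 -> P1=[0,4,5,6,3,2](0) P2=[5,0,0,5,6,4](1)
Move 4: P1 pit3 -> P1=[0,4,5,0,4,3](1) P2=[6,1,1,5,6,4](1)

Answer: 1 1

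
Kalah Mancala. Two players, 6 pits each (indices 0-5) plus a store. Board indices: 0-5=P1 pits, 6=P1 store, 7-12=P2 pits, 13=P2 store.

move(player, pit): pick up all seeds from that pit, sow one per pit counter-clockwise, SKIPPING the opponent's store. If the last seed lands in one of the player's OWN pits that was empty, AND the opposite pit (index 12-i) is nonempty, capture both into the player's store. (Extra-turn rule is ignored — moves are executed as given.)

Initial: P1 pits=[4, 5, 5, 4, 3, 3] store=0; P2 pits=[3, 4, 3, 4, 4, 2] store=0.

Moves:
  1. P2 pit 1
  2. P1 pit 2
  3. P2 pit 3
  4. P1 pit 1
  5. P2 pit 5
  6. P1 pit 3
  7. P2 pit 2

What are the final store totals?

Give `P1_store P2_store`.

Move 1: P2 pit1 -> P1=[4,5,5,4,3,3](0) P2=[3,0,4,5,5,3](0)
Move 2: P1 pit2 -> P1=[4,5,0,5,4,4](1) P2=[4,0,4,5,5,3](0)
Move 3: P2 pit3 -> P1=[5,6,0,5,4,4](1) P2=[4,0,4,0,6,4](1)
Move 4: P1 pit1 -> P1=[5,0,1,6,5,5](2) P2=[5,0,4,0,6,4](1)
Move 5: P2 pit5 -> P1=[6,1,2,6,5,5](2) P2=[5,0,4,0,6,0](2)
Move 6: P1 pit3 -> P1=[6,1,2,0,6,6](3) P2=[6,1,5,0,6,0](2)
Move 7: P2 pit2 -> P1=[7,1,2,0,6,6](3) P2=[6,1,0,1,7,1](3)

Answer: 3 3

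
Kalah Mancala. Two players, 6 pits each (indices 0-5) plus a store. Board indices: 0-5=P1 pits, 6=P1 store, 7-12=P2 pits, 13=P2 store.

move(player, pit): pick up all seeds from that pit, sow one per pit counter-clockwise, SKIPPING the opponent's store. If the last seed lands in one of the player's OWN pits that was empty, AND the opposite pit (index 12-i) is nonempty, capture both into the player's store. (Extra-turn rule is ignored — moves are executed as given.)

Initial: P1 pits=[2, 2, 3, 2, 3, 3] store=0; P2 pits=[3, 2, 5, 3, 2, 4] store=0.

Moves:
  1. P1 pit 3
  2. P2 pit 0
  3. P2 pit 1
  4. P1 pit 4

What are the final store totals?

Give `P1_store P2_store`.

Move 1: P1 pit3 -> P1=[2,2,3,0,4,4](0) P2=[3,2,5,3,2,4](0)
Move 2: P2 pit0 -> P1=[2,2,3,0,4,4](0) P2=[0,3,6,4,2,4](0)
Move 3: P2 pit1 -> P1=[2,2,3,0,4,4](0) P2=[0,0,7,5,3,4](0)
Move 4: P1 pit4 -> P1=[2,2,3,0,0,5](1) P2=[1,1,7,5,3,4](0)

Answer: 1 0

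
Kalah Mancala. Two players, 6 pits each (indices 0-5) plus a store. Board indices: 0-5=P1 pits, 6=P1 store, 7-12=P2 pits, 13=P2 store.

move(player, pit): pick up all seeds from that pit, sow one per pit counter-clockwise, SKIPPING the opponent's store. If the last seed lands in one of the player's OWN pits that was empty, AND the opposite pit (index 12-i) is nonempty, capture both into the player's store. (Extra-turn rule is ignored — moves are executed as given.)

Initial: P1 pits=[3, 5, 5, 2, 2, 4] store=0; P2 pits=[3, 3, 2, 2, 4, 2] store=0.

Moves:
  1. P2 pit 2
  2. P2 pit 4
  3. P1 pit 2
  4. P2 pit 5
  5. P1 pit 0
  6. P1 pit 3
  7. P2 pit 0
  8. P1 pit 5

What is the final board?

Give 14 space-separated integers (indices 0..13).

Move 1: P2 pit2 -> P1=[3,5,5,2,2,4](0) P2=[3,3,0,3,5,2](0)
Move 2: P2 pit4 -> P1=[4,6,6,2,2,4](0) P2=[3,3,0,3,0,3](1)
Move 3: P1 pit2 -> P1=[4,6,0,3,3,5](1) P2=[4,4,0,3,0,3](1)
Move 4: P2 pit5 -> P1=[5,7,0,3,3,5](1) P2=[4,4,0,3,0,0](2)
Move 5: P1 pit0 -> P1=[0,8,1,4,4,6](1) P2=[4,4,0,3,0,0](2)
Move 6: P1 pit3 -> P1=[0,8,1,0,5,7](2) P2=[5,4,0,3,0,0](2)
Move 7: P2 pit0 -> P1=[0,8,1,0,5,7](2) P2=[0,5,1,4,1,1](2)
Move 8: P1 pit5 -> P1=[0,8,1,0,5,0](3) P2=[1,6,2,5,2,2](2)

Answer: 0 8 1 0 5 0 3 1 6 2 5 2 2 2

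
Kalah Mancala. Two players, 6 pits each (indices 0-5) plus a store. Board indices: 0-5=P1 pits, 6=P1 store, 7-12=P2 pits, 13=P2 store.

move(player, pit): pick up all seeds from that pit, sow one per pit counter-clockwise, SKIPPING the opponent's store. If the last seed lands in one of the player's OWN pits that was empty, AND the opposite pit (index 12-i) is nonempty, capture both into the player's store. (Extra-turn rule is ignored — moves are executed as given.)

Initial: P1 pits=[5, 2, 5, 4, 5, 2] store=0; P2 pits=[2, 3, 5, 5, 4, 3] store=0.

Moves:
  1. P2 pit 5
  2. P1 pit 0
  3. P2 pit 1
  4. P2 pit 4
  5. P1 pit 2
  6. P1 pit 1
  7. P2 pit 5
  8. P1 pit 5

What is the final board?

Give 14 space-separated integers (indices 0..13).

Answer: 1 0 1 7 8 0 4 4 2 8 7 0 0 3

Derivation:
Move 1: P2 pit5 -> P1=[6,3,5,4,5,2](0) P2=[2,3,5,5,4,0](1)
Move 2: P1 pit0 -> P1=[0,4,6,5,6,3](1) P2=[2,3,5,5,4,0](1)
Move 3: P2 pit1 -> P1=[0,4,6,5,6,3](1) P2=[2,0,6,6,5,0](1)
Move 4: P2 pit4 -> P1=[1,5,7,5,6,3](1) P2=[2,0,6,6,0,1](2)
Move 5: P1 pit2 -> P1=[1,5,0,6,7,4](2) P2=[3,1,7,6,0,1](2)
Move 6: P1 pit1 -> P1=[1,0,1,7,8,5](3) P2=[3,1,7,6,0,1](2)
Move 7: P2 pit5 -> P1=[1,0,1,7,8,5](3) P2=[3,1,7,6,0,0](3)
Move 8: P1 pit5 -> P1=[1,0,1,7,8,0](4) P2=[4,2,8,7,0,0](3)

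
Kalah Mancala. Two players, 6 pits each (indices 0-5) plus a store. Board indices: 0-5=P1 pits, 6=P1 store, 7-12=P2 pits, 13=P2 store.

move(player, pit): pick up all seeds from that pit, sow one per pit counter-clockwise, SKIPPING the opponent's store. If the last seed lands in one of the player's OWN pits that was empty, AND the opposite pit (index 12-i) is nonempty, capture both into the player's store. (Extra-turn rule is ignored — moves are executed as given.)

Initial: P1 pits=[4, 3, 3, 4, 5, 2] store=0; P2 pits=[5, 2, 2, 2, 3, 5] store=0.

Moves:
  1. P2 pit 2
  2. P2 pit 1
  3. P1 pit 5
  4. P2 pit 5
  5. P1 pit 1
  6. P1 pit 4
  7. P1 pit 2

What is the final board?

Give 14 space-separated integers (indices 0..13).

Move 1: P2 pit2 -> P1=[4,3,3,4,5,2](0) P2=[5,2,0,3,4,5](0)
Move 2: P2 pit1 -> P1=[4,3,3,4,5,2](0) P2=[5,0,1,4,4,5](0)
Move 3: P1 pit5 -> P1=[4,3,3,4,5,0](1) P2=[6,0,1,4,4,5](0)
Move 4: P2 pit5 -> P1=[5,4,4,5,5,0](1) P2=[6,0,1,4,4,0](1)
Move 5: P1 pit1 -> P1=[5,0,5,6,6,0](8) P2=[0,0,1,4,4,0](1)
Move 6: P1 pit4 -> P1=[5,0,5,6,0,1](9) P2=[1,1,2,5,4,0](1)
Move 7: P1 pit2 -> P1=[5,0,0,7,1,2](10) P2=[2,1,2,5,4,0](1)

Answer: 5 0 0 7 1 2 10 2 1 2 5 4 0 1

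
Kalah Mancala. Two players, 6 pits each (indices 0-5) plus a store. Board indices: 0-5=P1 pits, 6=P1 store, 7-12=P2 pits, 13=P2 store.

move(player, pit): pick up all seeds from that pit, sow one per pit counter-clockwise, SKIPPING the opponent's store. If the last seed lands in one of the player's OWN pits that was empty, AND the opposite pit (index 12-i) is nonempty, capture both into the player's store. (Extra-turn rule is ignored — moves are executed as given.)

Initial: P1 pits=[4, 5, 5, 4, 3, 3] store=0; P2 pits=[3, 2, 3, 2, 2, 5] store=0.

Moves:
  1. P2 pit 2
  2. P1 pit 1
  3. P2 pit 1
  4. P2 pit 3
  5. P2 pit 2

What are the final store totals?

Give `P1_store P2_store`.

Answer: 1 8

Derivation:
Move 1: P2 pit2 -> P1=[4,5,5,4,3,3](0) P2=[3,2,0,3,3,6](0)
Move 2: P1 pit1 -> P1=[4,0,6,5,4,4](1) P2=[3,2,0,3,3,6](0)
Move 3: P2 pit1 -> P1=[4,0,6,5,4,4](1) P2=[3,0,1,4,3,6](0)
Move 4: P2 pit3 -> P1=[5,0,6,5,4,4](1) P2=[3,0,1,0,4,7](1)
Move 5: P2 pit2 -> P1=[5,0,0,5,4,4](1) P2=[3,0,0,0,4,7](8)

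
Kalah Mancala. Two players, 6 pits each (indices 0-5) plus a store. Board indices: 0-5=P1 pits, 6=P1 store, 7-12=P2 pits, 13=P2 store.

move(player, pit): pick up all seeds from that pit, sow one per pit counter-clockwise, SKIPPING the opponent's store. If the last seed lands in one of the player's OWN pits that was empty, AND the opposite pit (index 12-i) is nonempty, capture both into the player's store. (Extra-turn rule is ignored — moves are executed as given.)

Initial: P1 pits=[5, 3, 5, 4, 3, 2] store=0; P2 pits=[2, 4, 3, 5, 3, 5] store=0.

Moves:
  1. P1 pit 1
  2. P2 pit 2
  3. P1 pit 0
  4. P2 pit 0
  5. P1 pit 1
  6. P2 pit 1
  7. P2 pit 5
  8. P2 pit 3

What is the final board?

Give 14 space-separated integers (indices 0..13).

Answer: 2 2 10 2 6 4 0 0 0 1 0 6 1 10

Derivation:
Move 1: P1 pit1 -> P1=[5,0,6,5,4,2](0) P2=[2,4,3,5,3,5](0)
Move 2: P2 pit2 -> P1=[5,0,6,5,4,2](0) P2=[2,4,0,6,4,6](0)
Move 3: P1 pit0 -> P1=[0,1,7,6,5,3](0) P2=[2,4,0,6,4,6](0)
Move 4: P2 pit0 -> P1=[0,1,7,0,5,3](0) P2=[0,5,0,6,4,6](7)
Move 5: P1 pit1 -> P1=[0,0,8,0,5,3](0) P2=[0,5,0,6,4,6](7)
Move 6: P2 pit1 -> P1=[0,0,8,0,5,3](0) P2=[0,0,1,7,5,7](8)
Move 7: P2 pit5 -> P1=[1,1,9,1,6,4](0) P2=[0,0,1,7,5,0](9)
Move 8: P2 pit3 -> P1=[2,2,10,2,6,4](0) P2=[0,0,1,0,6,1](10)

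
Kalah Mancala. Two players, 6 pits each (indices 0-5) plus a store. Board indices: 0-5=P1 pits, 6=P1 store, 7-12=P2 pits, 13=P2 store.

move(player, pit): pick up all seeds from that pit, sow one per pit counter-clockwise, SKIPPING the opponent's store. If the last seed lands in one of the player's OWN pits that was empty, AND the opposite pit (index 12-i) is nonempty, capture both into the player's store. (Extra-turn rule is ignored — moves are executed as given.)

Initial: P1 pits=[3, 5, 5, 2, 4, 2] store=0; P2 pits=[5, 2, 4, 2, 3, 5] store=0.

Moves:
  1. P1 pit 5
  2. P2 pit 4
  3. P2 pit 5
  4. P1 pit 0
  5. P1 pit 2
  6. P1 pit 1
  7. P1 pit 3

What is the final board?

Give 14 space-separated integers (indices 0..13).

Move 1: P1 pit5 -> P1=[3,5,5,2,4,0](1) P2=[6,2,4,2,3,5](0)
Move 2: P2 pit4 -> P1=[4,5,5,2,4,0](1) P2=[6,2,4,2,0,6](1)
Move 3: P2 pit5 -> P1=[5,6,6,3,5,0](1) P2=[6,2,4,2,0,0](2)
Move 4: P1 pit0 -> P1=[0,7,7,4,6,0](8) P2=[0,2,4,2,0,0](2)
Move 5: P1 pit2 -> P1=[0,7,0,5,7,1](9) P2=[1,3,5,2,0,0](2)
Move 6: P1 pit1 -> P1=[0,0,1,6,8,2](10) P2=[2,4,5,2,0,0](2)
Move 7: P1 pit3 -> P1=[0,0,1,0,9,3](11) P2=[3,5,6,2,0,0](2)

Answer: 0 0 1 0 9 3 11 3 5 6 2 0 0 2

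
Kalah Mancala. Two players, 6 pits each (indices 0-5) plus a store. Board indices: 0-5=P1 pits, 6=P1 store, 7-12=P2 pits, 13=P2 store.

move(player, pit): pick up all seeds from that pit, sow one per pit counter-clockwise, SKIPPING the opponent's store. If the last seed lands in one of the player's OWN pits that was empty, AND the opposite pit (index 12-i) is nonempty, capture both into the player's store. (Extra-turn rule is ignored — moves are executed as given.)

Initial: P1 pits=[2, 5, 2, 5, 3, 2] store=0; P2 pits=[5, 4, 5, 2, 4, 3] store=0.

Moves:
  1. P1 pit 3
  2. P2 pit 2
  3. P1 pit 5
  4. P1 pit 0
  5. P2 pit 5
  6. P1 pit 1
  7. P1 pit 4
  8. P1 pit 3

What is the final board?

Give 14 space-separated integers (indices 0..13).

Answer: 1 0 5 0 1 3 4 9 8 1 3 5 0 2

Derivation:
Move 1: P1 pit3 -> P1=[2,5,2,0,4,3](1) P2=[6,5,5,2,4,3](0)
Move 2: P2 pit2 -> P1=[3,5,2,0,4,3](1) P2=[6,5,0,3,5,4](1)
Move 3: P1 pit5 -> P1=[3,5,2,0,4,0](2) P2=[7,6,0,3,5,4](1)
Move 4: P1 pit0 -> P1=[0,6,3,1,4,0](2) P2=[7,6,0,3,5,4](1)
Move 5: P2 pit5 -> P1=[1,7,4,1,4,0](2) P2=[7,6,0,3,5,0](2)
Move 6: P1 pit1 -> P1=[1,0,5,2,5,1](3) P2=[8,7,0,3,5,0](2)
Move 7: P1 pit4 -> P1=[1,0,5,2,0,2](4) P2=[9,8,1,3,5,0](2)
Move 8: P1 pit3 -> P1=[1,0,5,0,1,3](4) P2=[9,8,1,3,5,0](2)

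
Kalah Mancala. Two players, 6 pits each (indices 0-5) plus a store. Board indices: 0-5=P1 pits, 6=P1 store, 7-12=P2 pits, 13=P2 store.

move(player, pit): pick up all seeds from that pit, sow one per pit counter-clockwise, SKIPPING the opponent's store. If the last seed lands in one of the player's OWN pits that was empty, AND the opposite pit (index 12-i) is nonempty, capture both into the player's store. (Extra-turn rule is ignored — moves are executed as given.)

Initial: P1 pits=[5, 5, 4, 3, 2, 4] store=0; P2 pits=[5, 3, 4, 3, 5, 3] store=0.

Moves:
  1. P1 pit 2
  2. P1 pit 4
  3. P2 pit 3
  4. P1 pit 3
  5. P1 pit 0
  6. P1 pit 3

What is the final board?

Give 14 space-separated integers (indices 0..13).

Answer: 0 6 1 0 3 8 3 7 3 4 0 6 4 1

Derivation:
Move 1: P1 pit2 -> P1=[5,5,0,4,3,5](1) P2=[5,3,4,3,5,3](0)
Move 2: P1 pit4 -> P1=[5,5,0,4,0,6](2) P2=[6,3,4,3,5,3](0)
Move 3: P2 pit3 -> P1=[5,5,0,4,0,6](2) P2=[6,3,4,0,6,4](1)
Move 4: P1 pit3 -> P1=[5,5,0,0,1,7](3) P2=[7,3,4,0,6,4](1)
Move 5: P1 pit0 -> P1=[0,6,1,1,2,8](3) P2=[7,3,4,0,6,4](1)
Move 6: P1 pit3 -> P1=[0,6,1,0,3,8](3) P2=[7,3,4,0,6,4](1)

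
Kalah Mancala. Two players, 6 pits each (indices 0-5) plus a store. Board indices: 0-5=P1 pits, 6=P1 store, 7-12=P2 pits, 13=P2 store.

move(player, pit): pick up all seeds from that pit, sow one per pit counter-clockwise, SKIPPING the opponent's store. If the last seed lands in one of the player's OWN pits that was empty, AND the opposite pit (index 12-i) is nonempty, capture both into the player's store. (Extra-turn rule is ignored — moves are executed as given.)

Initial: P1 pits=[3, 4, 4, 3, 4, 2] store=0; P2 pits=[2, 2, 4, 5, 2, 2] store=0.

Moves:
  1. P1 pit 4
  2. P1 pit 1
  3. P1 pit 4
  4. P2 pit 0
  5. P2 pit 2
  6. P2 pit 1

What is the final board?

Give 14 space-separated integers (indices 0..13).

Move 1: P1 pit4 -> P1=[3,4,4,3,0,3](1) P2=[3,3,4,5,2,2](0)
Move 2: P1 pit1 -> P1=[3,0,5,4,1,4](1) P2=[3,3,4,5,2,2](0)
Move 3: P1 pit4 -> P1=[3,0,5,4,0,5](1) P2=[3,3,4,5,2,2](0)
Move 4: P2 pit0 -> P1=[3,0,5,4,0,5](1) P2=[0,4,5,6,2,2](0)
Move 5: P2 pit2 -> P1=[4,0,5,4,0,5](1) P2=[0,4,0,7,3,3](1)
Move 6: P2 pit1 -> P1=[4,0,5,4,0,5](1) P2=[0,0,1,8,4,4](1)

Answer: 4 0 5 4 0 5 1 0 0 1 8 4 4 1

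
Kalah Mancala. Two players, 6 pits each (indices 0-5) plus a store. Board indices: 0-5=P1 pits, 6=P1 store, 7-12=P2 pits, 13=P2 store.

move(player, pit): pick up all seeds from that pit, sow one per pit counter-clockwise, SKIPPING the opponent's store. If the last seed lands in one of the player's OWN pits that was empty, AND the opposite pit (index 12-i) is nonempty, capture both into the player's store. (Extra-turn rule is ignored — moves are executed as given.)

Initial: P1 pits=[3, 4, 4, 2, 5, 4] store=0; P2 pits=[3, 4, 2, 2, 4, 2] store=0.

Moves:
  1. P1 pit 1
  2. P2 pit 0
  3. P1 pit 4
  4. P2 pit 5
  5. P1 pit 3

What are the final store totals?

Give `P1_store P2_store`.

Answer: 2 1

Derivation:
Move 1: P1 pit1 -> P1=[3,0,5,3,6,5](0) P2=[3,4,2,2,4,2](0)
Move 2: P2 pit0 -> P1=[3,0,5,3,6,5](0) P2=[0,5,3,3,4,2](0)
Move 3: P1 pit4 -> P1=[3,0,5,3,0,6](1) P2=[1,6,4,4,4,2](0)
Move 4: P2 pit5 -> P1=[4,0,5,3,0,6](1) P2=[1,6,4,4,4,0](1)
Move 5: P1 pit3 -> P1=[4,0,5,0,1,7](2) P2=[1,6,4,4,4,0](1)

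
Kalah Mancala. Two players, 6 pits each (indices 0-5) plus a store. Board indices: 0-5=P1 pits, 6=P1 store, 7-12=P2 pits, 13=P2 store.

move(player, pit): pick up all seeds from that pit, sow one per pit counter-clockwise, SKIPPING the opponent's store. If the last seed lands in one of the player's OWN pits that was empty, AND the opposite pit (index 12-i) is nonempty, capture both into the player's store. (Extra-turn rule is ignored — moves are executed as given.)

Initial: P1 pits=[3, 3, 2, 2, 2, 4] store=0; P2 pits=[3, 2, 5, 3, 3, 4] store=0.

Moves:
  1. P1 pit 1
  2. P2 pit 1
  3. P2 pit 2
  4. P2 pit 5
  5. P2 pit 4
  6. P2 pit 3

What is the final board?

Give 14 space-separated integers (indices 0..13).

Move 1: P1 pit1 -> P1=[3,0,3,3,3,4](0) P2=[3,2,5,3,3,4](0)
Move 2: P2 pit1 -> P1=[3,0,3,3,3,4](0) P2=[3,0,6,4,3,4](0)
Move 3: P2 pit2 -> P1=[4,1,3,3,3,4](0) P2=[3,0,0,5,4,5](1)
Move 4: P2 pit5 -> P1=[5,2,4,4,3,4](0) P2=[3,0,0,5,4,0](2)
Move 5: P2 pit4 -> P1=[6,3,4,4,3,4](0) P2=[3,0,0,5,0,1](3)
Move 6: P2 pit3 -> P1=[7,4,4,4,3,4](0) P2=[3,0,0,0,1,2](4)

Answer: 7 4 4 4 3 4 0 3 0 0 0 1 2 4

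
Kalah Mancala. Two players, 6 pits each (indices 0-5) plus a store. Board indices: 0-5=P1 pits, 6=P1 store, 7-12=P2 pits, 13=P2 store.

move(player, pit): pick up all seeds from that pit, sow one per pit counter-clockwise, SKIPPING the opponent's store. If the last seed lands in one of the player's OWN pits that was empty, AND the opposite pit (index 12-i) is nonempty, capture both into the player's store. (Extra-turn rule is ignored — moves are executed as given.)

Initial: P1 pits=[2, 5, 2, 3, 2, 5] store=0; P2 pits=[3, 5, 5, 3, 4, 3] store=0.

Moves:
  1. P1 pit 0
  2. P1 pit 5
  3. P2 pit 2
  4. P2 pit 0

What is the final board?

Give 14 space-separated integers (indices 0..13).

Answer: 1 7 3 3 2 0 1 0 7 1 6 6 4 1

Derivation:
Move 1: P1 pit0 -> P1=[0,6,3,3,2,5](0) P2=[3,5,5,3,4,3](0)
Move 2: P1 pit5 -> P1=[0,6,3,3,2,0](1) P2=[4,6,6,4,4,3](0)
Move 3: P2 pit2 -> P1=[1,7,3,3,2,0](1) P2=[4,6,0,5,5,4](1)
Move 4: P2 pit0 -> P1=[1,7,3,3,2,0](1) P2=[0,7,1,6,6,4](1)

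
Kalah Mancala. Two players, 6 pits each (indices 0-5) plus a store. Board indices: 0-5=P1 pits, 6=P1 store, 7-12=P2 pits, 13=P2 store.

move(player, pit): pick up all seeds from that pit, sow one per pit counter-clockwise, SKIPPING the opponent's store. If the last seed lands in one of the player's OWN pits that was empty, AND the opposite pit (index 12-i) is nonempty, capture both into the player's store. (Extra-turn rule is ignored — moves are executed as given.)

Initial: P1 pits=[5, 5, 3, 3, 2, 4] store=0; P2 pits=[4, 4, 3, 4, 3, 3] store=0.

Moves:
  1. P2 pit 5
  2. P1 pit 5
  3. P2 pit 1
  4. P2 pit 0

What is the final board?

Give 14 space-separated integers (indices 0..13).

Answer: 6 6 3 3 2 0 1 0 1 6 6 5 2 2

Derivation:
Move 1: P2 pit5 -> P1=[6,6,3,3,2,4](0) P2=[4,4,3,4,3,0](1)
Move 2: P1 pit5 -> P1=[6,6,3,3,2,0](1) P2=[5,5,4,4,3,0](1)
Move 3: P2 pit1 -> P1=[6,6,3,3,2,0](1) P2=[5,0,5,5,4,1](2)
Move 4: P2 pit0 -> P1=[6,6,3,3,2,0](1) P2=[0,1,6,6,5,2](2)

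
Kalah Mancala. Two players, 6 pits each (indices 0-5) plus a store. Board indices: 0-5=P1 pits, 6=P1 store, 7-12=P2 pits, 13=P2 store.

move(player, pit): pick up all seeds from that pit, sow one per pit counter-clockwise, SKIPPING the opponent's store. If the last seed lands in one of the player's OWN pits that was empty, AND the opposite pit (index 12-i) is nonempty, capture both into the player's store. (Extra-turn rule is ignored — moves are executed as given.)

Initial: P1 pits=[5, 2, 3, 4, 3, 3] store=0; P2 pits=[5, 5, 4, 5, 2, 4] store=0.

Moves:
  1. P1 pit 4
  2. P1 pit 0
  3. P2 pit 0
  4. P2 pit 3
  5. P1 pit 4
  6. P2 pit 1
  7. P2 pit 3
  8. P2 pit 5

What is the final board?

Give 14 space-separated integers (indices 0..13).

Answer: 3 5 6 6 1 7 1 0 0 6 0 6 0 4

Derivation:
Move 1: P1 pit4 -> P1=[5,2,3,4,0,4](1) P2=[6,5,4,5,2,4](0)
Move 2: P1 pit0 -> P1=[0,3,4,5,1,5](1) P2=[6,5,4,5,2,4](0)
Move 3: P2 pit0 -> P1=[0,3,4,5,1,5](1) P2=[0,6,5,6,3,5](1)
Move 4: P2 pit3 -> P1=[1,4,5,5,1,5](1) P2=[0,6,5,0,4,6](2)
Move 5: P1 pit4 -> P1=[1,4,5,5,0,6](1) P2=[0,6,5,0,4,6](2)
Move 6: P2 pit1 -> P1=[2,4,5,5,0,6](1) P2=[0,0,6,1,5,7](3)
Move 7: P2 pit3 -> P1=[2,4,5,5,0,6](1) P2=[0,0,6,0,6,7](3)
Move 8: P2 pit5 -> P1=[3,5,6,6,1,7](1) P2=[0,0,6,0,6,0](4)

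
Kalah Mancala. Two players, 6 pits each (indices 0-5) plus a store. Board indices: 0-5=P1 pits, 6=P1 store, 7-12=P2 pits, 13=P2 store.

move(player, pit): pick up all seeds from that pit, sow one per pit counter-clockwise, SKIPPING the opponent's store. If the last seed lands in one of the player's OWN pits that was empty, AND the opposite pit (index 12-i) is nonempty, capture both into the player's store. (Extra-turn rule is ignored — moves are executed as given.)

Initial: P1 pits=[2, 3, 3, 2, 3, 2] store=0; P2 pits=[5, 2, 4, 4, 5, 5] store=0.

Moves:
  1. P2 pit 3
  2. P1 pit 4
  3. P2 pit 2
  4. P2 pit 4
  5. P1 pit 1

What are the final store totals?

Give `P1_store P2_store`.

Answer: 1 3

Derivation:
Move 1: P2 pit3 -> P1=[3,3,3,2,3,2](0) P2=[5,2,4,0,6,6](1)
Move 2: P1 pit4 -> P1=[3,3,3,2,0,3](1) P2=[6,2,4,0,6,6](1)
Move 3: P2 pit2 -> P1=[3,3,3,2,0,3](1) P2=[6,2,0,1,7,7](2)
Move 4: P2 pit4 -> P1=[4,4,4,3,1,3](1) P2=[6,2,0,1,0,8](3)
Move 5: P1 pit1 -> P1=[4,0,5,4,2,4](1) P2=[6,2,0,1,0,8](3)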